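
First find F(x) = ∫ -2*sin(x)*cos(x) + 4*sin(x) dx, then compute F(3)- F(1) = -(-2 + cos(1))^2 + (-2 + cos(3))^2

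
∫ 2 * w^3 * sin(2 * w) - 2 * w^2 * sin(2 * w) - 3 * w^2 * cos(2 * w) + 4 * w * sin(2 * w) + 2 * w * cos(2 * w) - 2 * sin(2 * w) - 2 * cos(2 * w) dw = (-w^3 + w^2 - 2*w + 1)*cos(2*w) + C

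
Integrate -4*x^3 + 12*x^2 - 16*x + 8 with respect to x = -x^4 + 4*x^3 - 8*x^2 + 8*x + C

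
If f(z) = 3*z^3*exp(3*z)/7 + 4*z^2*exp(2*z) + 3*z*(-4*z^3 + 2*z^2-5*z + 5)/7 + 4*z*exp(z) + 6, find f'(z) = 9*z^3*exp(3*z)/7 - 48*z^3/7 + 9*z^2*exp(3*z)/7 + 8*z^2*exp(2*z) + 18*z^2/7 + 8*z*exp(2*z) + 4*z*exp(z) - 30*z/7 + 4*exp(z) + 15/7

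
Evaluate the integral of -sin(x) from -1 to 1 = 0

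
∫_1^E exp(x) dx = -E + exp(E)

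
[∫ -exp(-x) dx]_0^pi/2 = -1 + exp(-pi/2)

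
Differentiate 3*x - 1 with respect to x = 3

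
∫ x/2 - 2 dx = x^2/4 - 2*x + C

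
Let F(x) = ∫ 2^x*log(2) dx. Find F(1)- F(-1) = 3/2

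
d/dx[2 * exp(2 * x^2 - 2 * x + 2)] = 8*x*exp(2*x^2 - 2*x + 2) - 4*exp(2*x^2 - 2*x + 2)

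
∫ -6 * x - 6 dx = -3*x^2 - 6*x + C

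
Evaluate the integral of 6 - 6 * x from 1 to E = -3*(-1 + E)^2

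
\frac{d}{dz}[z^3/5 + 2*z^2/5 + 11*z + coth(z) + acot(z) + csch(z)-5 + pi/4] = (3*z^4 + 4*z^3 + 58*z^2 - 5*z^2*cosh(z)/sinh(z)^2 - 5*z^2/sinh(z)^2 + 4*z + 50 - 5*cosh(z)/sinh(z)^2 - 5/sinh(z)^2)/(5*(z^2 + 1))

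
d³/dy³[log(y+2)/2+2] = 1/(y^3 + 6*y^2 + 12*y + 8)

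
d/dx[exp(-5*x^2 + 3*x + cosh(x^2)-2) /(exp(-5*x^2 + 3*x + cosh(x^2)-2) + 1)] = (2*x*sinh(x^2) - 10*x + 3)*exp(2)*exp(3*x)*exp(5*x^2)*exp(cosh(x^2))/(exp(3*x)*exp(cosh(x^2)) + exp(2)*exp(5*x^2))^2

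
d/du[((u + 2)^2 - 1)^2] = 4*u^3 + 24*u^2 + 44*u + 24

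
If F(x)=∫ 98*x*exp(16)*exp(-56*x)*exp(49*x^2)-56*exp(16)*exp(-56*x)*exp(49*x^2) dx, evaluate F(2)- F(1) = -exp(9) + exp(100)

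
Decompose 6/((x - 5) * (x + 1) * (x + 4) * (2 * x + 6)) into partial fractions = -1/(9*(x + 4)) + 3/(16*(x + 3)) - 1/(12*(x + 1)) + 1/(144*(x - 5))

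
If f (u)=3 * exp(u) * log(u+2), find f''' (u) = (3*u^3*exp(u)*log(u + 2) + 18*u^2*exp(u)*log(u + 2) + 9*u^2*exp(u) + 36*u*exp(u)*log(u + 2) + 27*u*exp(u) + 24*exp(u)*log(u + 2) + 24*exp(u))/(u^3 + 6*u^2 + 12*u + 8)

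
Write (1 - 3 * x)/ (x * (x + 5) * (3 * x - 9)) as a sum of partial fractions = 2/(15*(x + 5)) - 1/(9*(x - 3)) - 1/(45*x)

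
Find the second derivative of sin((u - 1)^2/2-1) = u^2*sin(-u^2/2 + u + 1/2) - 2*u*sin(-u^2/2 + u + 1/2) + sin(-u^2/2 + u + 1/2) + cos(-u^2/2 + u + 1/2)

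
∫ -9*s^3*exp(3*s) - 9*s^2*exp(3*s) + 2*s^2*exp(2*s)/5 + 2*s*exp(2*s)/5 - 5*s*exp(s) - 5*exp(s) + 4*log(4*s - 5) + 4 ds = -3*s^3*exp(3*s) + s^2*exp(2*s)/5 - 5*s*exp(s) + (4*s - 5)*log(4*s - 5) + C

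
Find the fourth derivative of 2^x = 2^x*log(2)^4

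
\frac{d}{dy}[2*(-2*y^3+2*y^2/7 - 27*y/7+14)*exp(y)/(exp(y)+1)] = (-28*y^3*exp(y) - 84*y^2*exp(2*y) - 80*y^2*exp(y) + 8*y*exp(2*y) - 46*y*exp(y) - 54*exp(2*y) + 142*exp(y))/(7*exp(2*y) + 14*exp(y) + 7)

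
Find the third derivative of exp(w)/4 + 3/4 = exp(w)/4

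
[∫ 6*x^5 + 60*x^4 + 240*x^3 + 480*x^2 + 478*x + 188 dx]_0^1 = 660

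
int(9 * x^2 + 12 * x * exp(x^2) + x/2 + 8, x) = 3*x^3 + x^2/4 + 8*x + 6*exp(x^2) + C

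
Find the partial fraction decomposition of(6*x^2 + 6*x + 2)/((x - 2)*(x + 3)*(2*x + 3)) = -26/(21*(2*x + 3)) + 38/(15*(x + 3)) + 38/(35*(x - 2))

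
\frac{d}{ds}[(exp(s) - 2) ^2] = 2*exp(2*s) - 4*exp(s)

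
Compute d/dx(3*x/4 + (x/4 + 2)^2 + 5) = x/8 + 7/4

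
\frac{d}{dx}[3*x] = 3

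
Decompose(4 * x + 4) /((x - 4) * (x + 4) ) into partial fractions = 3/(2*(x + 4)) + 5/(2*(x - 4))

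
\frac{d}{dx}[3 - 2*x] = -2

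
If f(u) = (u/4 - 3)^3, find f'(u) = 3*u^2/64 - 9*u/8 + 27/4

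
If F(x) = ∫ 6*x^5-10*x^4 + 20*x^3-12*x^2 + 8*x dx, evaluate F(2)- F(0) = 64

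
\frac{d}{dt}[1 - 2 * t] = -2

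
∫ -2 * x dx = -x^2 + C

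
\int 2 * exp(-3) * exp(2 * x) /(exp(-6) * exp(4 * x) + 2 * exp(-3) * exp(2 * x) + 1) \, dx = exp(2*x)/(exp(2*x) + exp(3)) + C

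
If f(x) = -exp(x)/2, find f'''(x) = -exp(x)/2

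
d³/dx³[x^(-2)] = -24/x^5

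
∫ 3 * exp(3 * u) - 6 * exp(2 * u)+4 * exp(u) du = (exp(u) - 1)^3 + exp(u) + C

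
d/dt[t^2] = 2*t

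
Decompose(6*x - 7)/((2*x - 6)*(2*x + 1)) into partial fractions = 10/(7*(2*x + 1)) + 11/(14*(x - 3))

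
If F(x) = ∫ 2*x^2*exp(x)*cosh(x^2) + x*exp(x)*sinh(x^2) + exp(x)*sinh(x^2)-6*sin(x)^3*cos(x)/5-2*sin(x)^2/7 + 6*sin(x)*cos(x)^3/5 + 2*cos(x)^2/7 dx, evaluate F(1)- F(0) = -3*cos(4)/40 + 3/40 + sin(2)/7 + E*sinh(1)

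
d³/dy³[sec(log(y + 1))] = (25*sin(log(y + 1)) + sin(3*log(y + 1)) - 15*cos(log(y + 1)) + 3*cos(3*log(y + 1)))/((cos(2*log(y + 1)) + 1)^2*(y^3 + 3*y^2 + 3*y + 1))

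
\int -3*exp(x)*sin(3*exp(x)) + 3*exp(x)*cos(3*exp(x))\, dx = sqrt(2)*sin(3*exp(x) + pi/4) + C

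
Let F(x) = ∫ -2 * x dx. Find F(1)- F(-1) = 0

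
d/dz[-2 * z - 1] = -2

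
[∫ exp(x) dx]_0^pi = -1 + exp(pi)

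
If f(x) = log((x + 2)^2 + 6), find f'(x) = (2*x + 4)/(x^2 + 4*x + 10)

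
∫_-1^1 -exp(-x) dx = -E + exp(-1)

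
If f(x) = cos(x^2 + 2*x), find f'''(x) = 8*x^3*sin(x*(x + 2)) + 24*x^2*sin(x*(x + 2)) + 24*x*sin(x*(x + 2)) - 12*x*cos(x*(x + 2)) + 8*sin(x*(x + 2)) - 12*cos(x*(x + 2))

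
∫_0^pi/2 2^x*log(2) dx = -1 + 2^(pi/2)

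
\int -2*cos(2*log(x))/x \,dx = -sin(2*log(x)) + C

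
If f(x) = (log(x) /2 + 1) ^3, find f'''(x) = (3*log(x)^2 + 3*log(x) - 3)/(4*x^3)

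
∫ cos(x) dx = sin(x) + C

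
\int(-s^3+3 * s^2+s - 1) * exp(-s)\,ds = (s^3 - s)*exp(-s) + C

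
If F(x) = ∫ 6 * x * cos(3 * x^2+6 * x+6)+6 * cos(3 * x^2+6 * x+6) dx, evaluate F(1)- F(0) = -sin(6) + sin(15)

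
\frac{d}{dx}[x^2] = 2*x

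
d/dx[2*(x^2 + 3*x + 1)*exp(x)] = 2*x^2*exp(x) + 10*x*exp(x) + 8*exp(x)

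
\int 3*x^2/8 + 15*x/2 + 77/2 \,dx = x^3/8 + 15*x^2/4 + 77*x/2 + C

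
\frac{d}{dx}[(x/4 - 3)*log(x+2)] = (x*log(x + 2) + x + 2*log(x + 2) - 12)/(4*x + 8)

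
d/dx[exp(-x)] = -exp(-x)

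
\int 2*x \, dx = x^2 + C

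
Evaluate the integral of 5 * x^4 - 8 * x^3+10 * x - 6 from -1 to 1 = -10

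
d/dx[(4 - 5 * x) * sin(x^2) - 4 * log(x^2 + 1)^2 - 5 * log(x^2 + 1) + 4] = (-10*x^4*cos(x^2) + 8*x^3*cos(x^2) - 5*x^2*sin(x^2) - 10*x^2*cos(x^2) - 16*x*log(x^2 + 1) + 8*x*cos(x^2) - 10*x - 5*sin(x^2))/(x^2 + 1)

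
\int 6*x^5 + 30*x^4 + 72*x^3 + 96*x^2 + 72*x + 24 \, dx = x^6 + 6*x^5 + 18*x^4 + 32*x^3 + 36*x^2 + 24*x + C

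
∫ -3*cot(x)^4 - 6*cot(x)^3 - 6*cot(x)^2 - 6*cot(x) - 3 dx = (cot(x) + 1)^3 + C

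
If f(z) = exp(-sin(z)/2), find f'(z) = -exp(-sin(z)/2)*cos(z)/2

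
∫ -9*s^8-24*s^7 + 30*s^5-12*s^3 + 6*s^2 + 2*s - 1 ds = -s^9 - 3*s^8 + 5*s^6 - 3*s^4 + 2*s^3 + s^2 - s + C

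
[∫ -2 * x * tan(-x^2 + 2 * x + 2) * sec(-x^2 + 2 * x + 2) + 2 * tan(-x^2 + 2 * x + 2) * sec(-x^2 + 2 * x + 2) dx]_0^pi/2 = -sec(2 - pi^2/4) - sec(2)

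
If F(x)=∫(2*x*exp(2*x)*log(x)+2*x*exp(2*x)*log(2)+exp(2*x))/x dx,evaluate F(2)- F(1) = -exp(2)*log(2) + exp(4)*log(4)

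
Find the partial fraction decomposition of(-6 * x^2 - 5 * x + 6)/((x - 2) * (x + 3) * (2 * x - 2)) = -33/(40*(x + 3)) + 5/(8*(x - 1)) - 14/(5*(x - 2))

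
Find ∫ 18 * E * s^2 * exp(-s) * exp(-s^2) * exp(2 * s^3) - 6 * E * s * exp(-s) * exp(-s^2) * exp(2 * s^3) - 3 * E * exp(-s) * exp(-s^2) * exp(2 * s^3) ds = 3*exp(2*s^3 - s^2 - s + 1) + C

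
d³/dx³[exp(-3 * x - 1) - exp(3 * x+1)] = (-27*exp(6*x + 2) - 27)*exp(-3*x - 1)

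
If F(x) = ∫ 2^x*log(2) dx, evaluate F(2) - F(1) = 2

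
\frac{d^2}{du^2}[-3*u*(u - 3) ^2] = 36 - 18*u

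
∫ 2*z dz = z^2 + C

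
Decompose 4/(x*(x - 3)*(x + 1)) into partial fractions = 1/(x + 1) + 1/(3*(x - 3)) - 4/(3*x)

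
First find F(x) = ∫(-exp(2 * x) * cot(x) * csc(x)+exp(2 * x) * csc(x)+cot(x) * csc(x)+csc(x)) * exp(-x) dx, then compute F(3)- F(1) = (-E + exp(-1))*csc(1) + (-exp(-3) + exp(3))*csc(3)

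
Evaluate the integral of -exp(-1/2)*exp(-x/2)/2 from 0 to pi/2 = -exp(-1/2) + exp(-pi/4 - 1/2)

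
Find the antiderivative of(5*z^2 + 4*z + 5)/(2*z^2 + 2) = 5*z/2 + log(z^2 + 1) + C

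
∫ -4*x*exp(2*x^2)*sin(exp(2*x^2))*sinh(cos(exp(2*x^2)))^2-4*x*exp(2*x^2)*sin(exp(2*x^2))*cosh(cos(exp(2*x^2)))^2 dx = sinh(2*cos(exp(2*x^2)))/2 + C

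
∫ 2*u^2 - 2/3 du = 2*u^3/3 - 2*u/3 + C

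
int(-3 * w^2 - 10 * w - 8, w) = -w^3 - 5*w^2 - 8*w + C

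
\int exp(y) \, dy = exp(y) + C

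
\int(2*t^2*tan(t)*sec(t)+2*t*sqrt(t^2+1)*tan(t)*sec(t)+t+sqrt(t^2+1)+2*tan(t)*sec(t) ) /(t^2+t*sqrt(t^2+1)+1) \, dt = log(t + sqrt(t^2 + 1)) + 2*sec(t) + C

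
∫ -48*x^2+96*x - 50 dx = -16*x^3 + 48*x^2 - 50*x + C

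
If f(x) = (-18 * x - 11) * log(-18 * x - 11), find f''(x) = -324/(18*x + 11)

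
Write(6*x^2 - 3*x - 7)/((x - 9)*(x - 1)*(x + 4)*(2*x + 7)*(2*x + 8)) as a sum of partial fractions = 616/(225*(2*x + 7)) - 11633/(8450*(x + 4)) - 101/(130*(x + 4)^2) + 1/(900*(x - 1)) + 113/(16900*(x - 9))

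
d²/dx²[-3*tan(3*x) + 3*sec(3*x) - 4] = -54*sin(3*x)/cos(3*x)^3 - 27/cos(3*x) + 54/cos(3*x)^3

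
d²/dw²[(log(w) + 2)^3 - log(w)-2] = (-3*log(w)^2 - 6*log(w) + 1)/w^2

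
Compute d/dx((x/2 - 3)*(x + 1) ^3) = 2*x^3 - 9*x^2/2 - 15*x - 17/2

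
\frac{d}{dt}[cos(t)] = -sin(t)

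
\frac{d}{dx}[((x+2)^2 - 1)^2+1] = 4*x^3 + 24*x^2 + 44*x + 24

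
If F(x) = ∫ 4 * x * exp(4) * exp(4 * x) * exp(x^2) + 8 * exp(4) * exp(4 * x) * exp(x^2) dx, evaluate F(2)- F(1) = -2*exp(9) + 2*exp(16)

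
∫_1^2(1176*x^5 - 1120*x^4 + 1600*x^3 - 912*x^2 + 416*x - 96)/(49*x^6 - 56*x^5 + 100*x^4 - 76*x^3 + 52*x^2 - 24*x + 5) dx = -4*log(50) + 4*log(2501)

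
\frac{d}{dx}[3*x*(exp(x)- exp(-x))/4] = (3*x*exp(2*x) + 3*x + 3*exp(2*x) - 3)*exp(-x)/4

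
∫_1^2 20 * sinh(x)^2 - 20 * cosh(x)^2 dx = -20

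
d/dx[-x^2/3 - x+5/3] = -2*x/3 - 1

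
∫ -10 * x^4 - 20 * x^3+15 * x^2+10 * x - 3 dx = -2*x^5 - 5*x^4 + 5*x^3 + 5*x^2 - 3*x + C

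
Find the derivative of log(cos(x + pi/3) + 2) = -sin(x + pi/3)/(cos(x + pi/3) + 2)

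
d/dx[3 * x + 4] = 3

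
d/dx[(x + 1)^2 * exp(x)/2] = x^2*exp(x)/2 + 2*x*exp(x) + 3*exp(x)/2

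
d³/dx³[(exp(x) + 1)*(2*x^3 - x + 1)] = 2*x^3*exp(x) + 18*x^2*exp(x) + 35*x*exp(x) + 10*exp(x) + 12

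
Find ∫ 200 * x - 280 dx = 100*x^2 - 280*x + C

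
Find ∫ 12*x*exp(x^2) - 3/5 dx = -3*x/5 + 6*exp(x^2) + C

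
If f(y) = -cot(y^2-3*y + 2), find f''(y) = 2*(-4*y^2*cos(y^2 - 3*y + 2)/sin(y^2 - 3*y + 2) + 12*y*cos(y^2 - 3*y + 2)/sin(y^2 - 3*y + 2) + 1 - 9*cos(y^2 - 3*y + 2)/sin(y^2 - 3*y + 2))/sin(y^2 - 3*y + 2)^2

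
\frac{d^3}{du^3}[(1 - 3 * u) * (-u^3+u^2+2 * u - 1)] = 72*u - 24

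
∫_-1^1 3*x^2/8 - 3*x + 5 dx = 41/4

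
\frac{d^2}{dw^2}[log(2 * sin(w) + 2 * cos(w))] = -2/(sin(2*w) + 1)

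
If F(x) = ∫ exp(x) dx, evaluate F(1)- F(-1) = E - exp(-1)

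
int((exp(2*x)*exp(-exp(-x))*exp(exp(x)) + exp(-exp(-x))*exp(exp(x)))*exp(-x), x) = exp(2*sinh(x)) + C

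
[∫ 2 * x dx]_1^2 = 3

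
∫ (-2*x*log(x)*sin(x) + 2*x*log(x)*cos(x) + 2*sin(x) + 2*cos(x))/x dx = 2*sqrt(2)*log(x)*sin(x + pi/4) + C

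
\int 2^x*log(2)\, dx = 2^x + C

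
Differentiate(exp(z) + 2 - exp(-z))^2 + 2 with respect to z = (2*exp(4*z) + 4*exp(3*z) + 4*exp(z) - 2)*exp(-2*z)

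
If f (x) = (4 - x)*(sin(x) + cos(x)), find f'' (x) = x*sin(x) + x*cos(x) - 2*sin(x) - 6*cos(x)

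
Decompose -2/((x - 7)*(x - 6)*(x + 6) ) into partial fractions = -1/(78*(x + 6)) + 1/(6*(x - 6)) - 2/(13*(x - 7))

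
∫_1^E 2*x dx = -1 + exp(2)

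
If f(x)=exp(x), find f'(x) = exp(x)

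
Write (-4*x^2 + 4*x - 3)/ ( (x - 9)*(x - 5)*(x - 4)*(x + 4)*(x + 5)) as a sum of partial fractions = -41/(420*(x + 5)) + 83/(936*(x + 4)) - 17/(120*(x - 4)) + 83/(360*(x - 5)) - 291/(3640*(x - 9))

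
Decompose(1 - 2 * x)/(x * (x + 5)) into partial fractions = -11/(5*(x + 5)) + 1/(5*x)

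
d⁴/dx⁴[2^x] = 2^x*log(2)^4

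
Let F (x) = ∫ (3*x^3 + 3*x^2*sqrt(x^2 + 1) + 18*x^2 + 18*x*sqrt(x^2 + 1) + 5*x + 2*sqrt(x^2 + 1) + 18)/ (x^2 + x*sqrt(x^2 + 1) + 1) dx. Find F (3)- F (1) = -2*log(1 + sqrt(2)) + 2*log(3 + sqrt(10)) + 48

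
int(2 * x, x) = x^2 + C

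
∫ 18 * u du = 9*u^2 + C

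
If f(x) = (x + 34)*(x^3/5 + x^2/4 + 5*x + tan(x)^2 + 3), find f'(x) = 4*x^3/5 + 423*x^2/20 + 2*x*sin(x)/cos(x)^3 + 27*x + 68*sin(x)/cos(x)^3 + 172 + cos(x)^(-2)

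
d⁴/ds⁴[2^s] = 2^s*log(2)^4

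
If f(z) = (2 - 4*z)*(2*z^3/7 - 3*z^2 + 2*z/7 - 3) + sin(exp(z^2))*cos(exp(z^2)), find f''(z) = -8*z^2*exp(2*z^2)*sin(2*exp(z^2)) + 4*z^2*exp(z^2)*cos(2*exp(z^2)) - 96*z^2/7 + 528*z/7 + 2*exp(z^2)*cos(2*exp(z^2)) - 100/7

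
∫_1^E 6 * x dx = -3 + 3*exp(2)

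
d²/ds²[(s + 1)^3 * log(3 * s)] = (6*s^3*log(s) + 5*s^3 + 6*s^3*log(3) + 6*s^2*log(s) + 6*s^2*log(3) + 9*s^2 + 3*s - 1)/s^2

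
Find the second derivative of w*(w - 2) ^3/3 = 4*w^2 - 12*w + 8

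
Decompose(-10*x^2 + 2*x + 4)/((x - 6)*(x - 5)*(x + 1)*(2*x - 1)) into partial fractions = 20/(297*(2*x - 1)) + 4/(63*(x + 1)) + 118/(27*(x - 5)) - 344/(77*(x - 6))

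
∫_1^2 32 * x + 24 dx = 72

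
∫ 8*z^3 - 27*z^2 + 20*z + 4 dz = 2*z^4 - 9*z^3 + 10*z^2 + 4*z + C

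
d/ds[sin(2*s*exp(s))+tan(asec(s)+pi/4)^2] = (2*s^3*sqrt(1 - 1/s^2)*exp(s)*cos(2*s*exp(s)) + 2*s^2*sqrt(1 - 1/s^2)*exp(s)*cos(2*s*exp(s)) + 2*tan(asec(s) + pi/4)^3 + 2*tan(asec(s) + pi/4))/(s^2*sqrt(1 - 1/s^2))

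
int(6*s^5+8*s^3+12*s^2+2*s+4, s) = s^6 + 2*s^4 + 4*s^3 + s^2 + 4*s + C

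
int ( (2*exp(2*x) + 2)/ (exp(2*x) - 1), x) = 2*log(2*sinh(x)) + C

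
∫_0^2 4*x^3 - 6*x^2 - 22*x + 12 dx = -20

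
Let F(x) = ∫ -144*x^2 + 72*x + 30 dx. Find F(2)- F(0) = -180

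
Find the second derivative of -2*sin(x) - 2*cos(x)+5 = 2*sin(x) + 2*cos(x)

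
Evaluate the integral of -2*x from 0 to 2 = -4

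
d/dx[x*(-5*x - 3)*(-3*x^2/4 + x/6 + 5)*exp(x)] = 15*x^4*exp(x)/4 + 197*x^3*exp(x)/12 - 85*x^2*exp(x)/4 - 66*x*exp(x) - 15*exp(x)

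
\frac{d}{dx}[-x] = -1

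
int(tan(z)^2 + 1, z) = tan(z) + C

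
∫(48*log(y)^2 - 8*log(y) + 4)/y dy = 4*(4*log(y)^2 - log(y) + 1)*log(y) + C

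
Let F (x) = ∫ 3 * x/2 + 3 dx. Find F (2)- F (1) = 21/4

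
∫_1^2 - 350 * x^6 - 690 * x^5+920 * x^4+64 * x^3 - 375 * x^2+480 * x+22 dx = -7784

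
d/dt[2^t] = 2^t*log(2)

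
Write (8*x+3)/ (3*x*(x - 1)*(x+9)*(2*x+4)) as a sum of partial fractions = 23/(1260*(x + 9)) - 13/(252*(x + 2)) + 11/(180*(x - 1)) - 1/(36*x)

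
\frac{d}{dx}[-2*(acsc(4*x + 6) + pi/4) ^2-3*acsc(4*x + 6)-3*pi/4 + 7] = (4*acsc(4*x + 6) + 3 + pi)/(4*x^2*sqrt(1 - 1/(16*x^2 + 48*x + 36)) + 12*x*sqrt(1 - 1/(16*x^2 + 48*x + 36)) + 9*sqrt(1 - 1/(16*x^2 + 48*x + 36)))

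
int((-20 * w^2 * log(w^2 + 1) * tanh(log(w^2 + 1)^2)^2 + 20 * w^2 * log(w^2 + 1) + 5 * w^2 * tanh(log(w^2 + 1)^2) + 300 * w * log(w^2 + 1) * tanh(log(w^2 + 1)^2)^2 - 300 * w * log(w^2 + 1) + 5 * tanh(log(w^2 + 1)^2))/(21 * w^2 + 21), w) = 5*(w - 15)*tanh(log(w^2 + 1)^2)/21 + C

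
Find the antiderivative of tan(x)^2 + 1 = tan(x) + C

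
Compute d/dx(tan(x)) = cos(x)^(-2)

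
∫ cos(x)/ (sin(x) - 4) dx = log(4 - sin(x)) + C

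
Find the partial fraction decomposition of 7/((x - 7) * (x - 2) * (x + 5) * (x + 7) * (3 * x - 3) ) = 1/(864*(x + 7)) - 1/(432*(x + 5)) + 7/(864*(x - 1)) - 1/(135*(x - 2)) + 1/(2160*(x - 7))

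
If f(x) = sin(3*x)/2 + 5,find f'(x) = 3*cos(3*x)/2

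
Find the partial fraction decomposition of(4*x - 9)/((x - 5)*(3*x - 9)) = -1/(2*(x - 3)) + 11/(6*(x - 5))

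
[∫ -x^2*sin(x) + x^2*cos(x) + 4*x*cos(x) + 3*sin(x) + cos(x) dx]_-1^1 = 4*cos(1)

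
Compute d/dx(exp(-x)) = -exp(-x)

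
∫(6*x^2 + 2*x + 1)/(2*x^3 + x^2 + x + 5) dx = log(2*x^3 + x^2 + x + 5) + C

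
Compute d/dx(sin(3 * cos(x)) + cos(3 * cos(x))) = -3*sqrt(2)*sin(x)*cos(3*cos(x) + pi/4)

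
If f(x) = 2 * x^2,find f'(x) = 4*x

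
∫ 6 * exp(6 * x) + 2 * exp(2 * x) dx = exp(6*x) + exp(2*x) + C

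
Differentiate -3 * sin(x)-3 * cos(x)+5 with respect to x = 3*sin(x) - 3*cos(x)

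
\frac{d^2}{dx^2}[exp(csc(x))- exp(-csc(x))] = (-exp(2/sin(x)) - exp(2/sin(x))/sin(x) + 2*exp(2/sin(x))/sin(x)^2 + exp(2/sin(x))/sin(x)^3 - 1 + 1/sin(x) + 2/sin(x)^2 - 1/sin(x)^3)*exp(-csc(x))/sin(x)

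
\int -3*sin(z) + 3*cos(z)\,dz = 3*sqrt(2)*sin(z + pi/4) + C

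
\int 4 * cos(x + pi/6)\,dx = 4*sin(x + pi/6) + C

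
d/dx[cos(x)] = -sin(x)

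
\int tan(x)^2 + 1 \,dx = tan(x) + C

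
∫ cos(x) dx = sin(x) + C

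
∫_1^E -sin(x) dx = cos(E) - cos(1)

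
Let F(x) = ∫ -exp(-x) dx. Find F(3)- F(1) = -exp(-1) + exp(-3)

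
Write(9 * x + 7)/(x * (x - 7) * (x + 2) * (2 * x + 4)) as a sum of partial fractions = 41/(648*(x + 2)) - 11/(36*(x + 2)^2) + 5/(81*(x - 7)) - 1/(8*x)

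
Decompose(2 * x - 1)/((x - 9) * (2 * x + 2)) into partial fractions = 3/(20*(x + 1)) + 17/(20*(x - 9))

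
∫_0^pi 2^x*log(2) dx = -1 + 2^pi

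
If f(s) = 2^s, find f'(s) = 2^s*log(2)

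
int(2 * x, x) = x^2 + C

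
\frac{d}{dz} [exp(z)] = exp(z)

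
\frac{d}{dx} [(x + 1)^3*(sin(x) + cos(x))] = (x + 1)^2*(sqrt(2)*x*cos(x + pi/4) + 2*sin(x) + 4*cos(x))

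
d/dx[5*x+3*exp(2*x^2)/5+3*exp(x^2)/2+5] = 12*x*exp(2*x^2)/5 + 3*x*exp(x^2) + 5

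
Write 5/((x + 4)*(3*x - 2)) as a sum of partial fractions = 15/(14*(3*x - 2)) - 5/(14*(x + 4))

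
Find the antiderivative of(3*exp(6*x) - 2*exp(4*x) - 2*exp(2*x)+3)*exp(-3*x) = 8*sinh(x)^3 + 2*sinh(x) + C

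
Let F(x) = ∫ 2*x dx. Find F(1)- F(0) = 1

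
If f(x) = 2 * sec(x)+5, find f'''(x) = 2*(-1 + 6/cos(x)^2)*sin(x)/cos(x)^2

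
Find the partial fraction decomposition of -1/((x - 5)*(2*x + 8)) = 1/(18*(x + 4)) - 1/(18*(x - 5))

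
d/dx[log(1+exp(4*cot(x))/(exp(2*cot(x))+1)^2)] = -4*exp(4/tan(x))/((2*exp(6*cot(x)) + 4*exp(4*cot(x)) + 3*exp(2*cot(x)) + 1)*sin(x)^2)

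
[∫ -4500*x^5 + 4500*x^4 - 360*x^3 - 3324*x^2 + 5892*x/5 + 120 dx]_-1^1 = -176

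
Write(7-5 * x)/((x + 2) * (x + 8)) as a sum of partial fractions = -47/(6*(x + 8)) + 17/(6*(x + 2))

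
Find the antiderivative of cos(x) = sin(x) + C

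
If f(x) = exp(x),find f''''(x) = exp(x)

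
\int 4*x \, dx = 2*x^2 + C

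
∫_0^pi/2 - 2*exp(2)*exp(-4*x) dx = -exp(2)/2 + exp(2 - 2*pi)/2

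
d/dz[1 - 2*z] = -2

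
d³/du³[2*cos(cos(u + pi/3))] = -2*sin(u + pi/3)^3*sin(cos(u + pi/3)) - 2*sin(u + pi/3)*sin(cos(u + pi/3)) - 6*sin(u + pi/3)*cos(u + pi/3)*cos(cos(u + pi/3))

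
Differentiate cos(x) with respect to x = -sin(x)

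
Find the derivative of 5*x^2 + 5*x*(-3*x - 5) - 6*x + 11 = -20*x - 31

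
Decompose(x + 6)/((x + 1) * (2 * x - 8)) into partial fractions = -1/(2*(x + 1)) + 1/(x - 4)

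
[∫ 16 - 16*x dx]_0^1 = 8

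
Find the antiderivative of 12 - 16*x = -8*x^2 + 12*x + C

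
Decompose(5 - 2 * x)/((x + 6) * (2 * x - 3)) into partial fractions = 4/(15*(2*x - 3)) - 17/(15*(x + 6))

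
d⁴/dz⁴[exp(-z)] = exp(-z)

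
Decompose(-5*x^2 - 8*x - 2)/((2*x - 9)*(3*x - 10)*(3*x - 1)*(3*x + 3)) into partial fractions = -47/(2700*(3*x - 1)) + 758/(2457*(3*x - 10)) - 1114/(5775*(2*x - 9)) - 1/(1716*(x + 1))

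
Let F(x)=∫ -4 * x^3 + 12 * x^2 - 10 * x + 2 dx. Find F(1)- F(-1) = 12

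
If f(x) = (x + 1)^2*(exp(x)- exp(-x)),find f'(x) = (x^2*exp(2*x) + x^2 + 4*x*exp(2*x) + 3*exp(2*x) - 1)*exp(-x)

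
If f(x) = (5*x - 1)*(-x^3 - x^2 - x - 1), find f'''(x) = -120*x - 24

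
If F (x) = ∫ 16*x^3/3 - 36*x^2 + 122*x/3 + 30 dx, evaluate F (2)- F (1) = 27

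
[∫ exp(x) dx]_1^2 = -E + exp(2)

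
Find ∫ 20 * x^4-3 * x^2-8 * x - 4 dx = 4*x^5 - x^3 - 4*x^2 - 4*x + C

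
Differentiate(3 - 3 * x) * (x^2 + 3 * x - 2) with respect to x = -9*x^2 - 12*x + 15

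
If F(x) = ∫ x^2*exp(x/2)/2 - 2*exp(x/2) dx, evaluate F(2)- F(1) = -exp(1/2)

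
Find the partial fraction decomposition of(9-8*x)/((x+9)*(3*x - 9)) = -9/(4*(x + 9)) - 5/(12*(x - 3))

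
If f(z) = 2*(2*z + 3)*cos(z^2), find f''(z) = -16*z^3*cos(z^2) - 24*z^2*cos(z^2) - 24*z*sin(z^2) - 12*sin(z^2)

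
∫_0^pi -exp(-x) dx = -1 + exp(-pi)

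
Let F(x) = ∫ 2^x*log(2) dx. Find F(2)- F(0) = 3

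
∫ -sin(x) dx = cos(x) + C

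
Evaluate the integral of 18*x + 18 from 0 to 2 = 72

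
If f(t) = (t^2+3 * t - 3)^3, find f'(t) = 6*t^5 + 45*t^4 + 72*t^3 - 81*t^2 - 108*t + 81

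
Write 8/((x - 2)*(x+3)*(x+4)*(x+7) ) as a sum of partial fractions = -2/(27*(x + 7)) + 4/(9*(x + 4)) - 2/(5*(x + 3)) + 4/(135*(x - 2))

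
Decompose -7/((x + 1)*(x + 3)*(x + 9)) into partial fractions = -7/(48*(x + 9)) + 7/(12*(x + 3)) - 7/(16*(x + 1))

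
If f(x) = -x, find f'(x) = -1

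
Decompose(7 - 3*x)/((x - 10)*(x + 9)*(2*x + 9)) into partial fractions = -82/(261*(2*x + 9)) + 34/(171*(x + 9)) - 23/(551*(x - 10))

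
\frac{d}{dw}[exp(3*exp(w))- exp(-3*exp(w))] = (3*exp(w) + 3*exp(w + 6*exp(w)))*exp(-3*exp(w))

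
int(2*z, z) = z^2 + C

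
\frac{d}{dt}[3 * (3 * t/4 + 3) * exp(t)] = 9*t*exp(t)/4 + 45*exp(t)/4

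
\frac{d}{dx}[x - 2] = 1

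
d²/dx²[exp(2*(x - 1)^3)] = 36*x^4*exp(2*x^3 - 6*x^2 + 6*x - 2) - 144*x^3*exp(2*x^3 - 6*x^2 + 6*x - 2) + 216*x^2*exp(2*x^3 - 6*x^2 + 6*x - 2) - 132*x*exp(2*x^3 - 6*x^2 + 6*x - 2) + 24*exp(2*x^3 - 6*x^2 + 6*x - 2)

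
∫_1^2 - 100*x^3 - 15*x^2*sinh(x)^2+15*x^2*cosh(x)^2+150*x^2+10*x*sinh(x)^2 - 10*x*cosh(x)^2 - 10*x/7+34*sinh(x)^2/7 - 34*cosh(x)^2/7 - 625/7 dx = -709/7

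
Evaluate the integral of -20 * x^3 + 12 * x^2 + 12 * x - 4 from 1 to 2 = -33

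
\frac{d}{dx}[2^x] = 2^x*log(2)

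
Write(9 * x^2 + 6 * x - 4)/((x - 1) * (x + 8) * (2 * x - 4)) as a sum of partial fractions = 131/(45*(x + 8)) - 11/(18*(x - 1)) + 11/(5*(x - 2))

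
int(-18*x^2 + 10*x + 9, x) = -6*x^3 + 5*x^2 + 9*x + C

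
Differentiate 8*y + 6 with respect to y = 8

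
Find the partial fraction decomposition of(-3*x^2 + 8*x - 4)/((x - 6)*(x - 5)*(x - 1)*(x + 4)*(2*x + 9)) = -1612/(4389*(2*x + 9)) + 14/(75*(x + 4)) + 1/(1100*(x - 1)) + 13/(228*(x - 5)) - 32/(525*(x - 6))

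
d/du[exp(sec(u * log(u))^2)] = 2*(log(u) + 1)*exp(cos(u*log(u))^(-2))*sin(u*log(u))/cos(u*log(u))^3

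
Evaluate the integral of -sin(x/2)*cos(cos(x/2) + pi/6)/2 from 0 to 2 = -sin(pi/6 + 1) + sin(pi/6 + cos(1))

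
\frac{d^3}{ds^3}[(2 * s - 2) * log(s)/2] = (-s - 2)/s^3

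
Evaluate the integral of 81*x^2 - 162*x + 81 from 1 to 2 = 27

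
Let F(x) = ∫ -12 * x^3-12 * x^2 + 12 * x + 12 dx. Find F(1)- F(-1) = 16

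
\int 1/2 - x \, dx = -x^2/2 + x/2 + C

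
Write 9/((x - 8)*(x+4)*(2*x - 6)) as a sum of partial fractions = 3/(56*(x + 4)) - 9/(70*(x - 3)) + 3/(40*(x - 8))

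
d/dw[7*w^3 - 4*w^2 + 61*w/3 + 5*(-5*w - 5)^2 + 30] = 21*w^2 + 242*w + 811/3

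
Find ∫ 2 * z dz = z^2 + C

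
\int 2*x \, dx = x^2 + C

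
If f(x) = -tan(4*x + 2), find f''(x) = -32*tan(4*x + 2)^3 - 32*tan(4*x + 2)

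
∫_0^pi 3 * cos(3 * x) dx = 0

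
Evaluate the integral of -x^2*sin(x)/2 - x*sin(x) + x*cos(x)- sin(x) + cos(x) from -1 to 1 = 2*cos(1)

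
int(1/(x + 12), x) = log(x/3 + 4) + C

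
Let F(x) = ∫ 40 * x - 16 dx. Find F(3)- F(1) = 128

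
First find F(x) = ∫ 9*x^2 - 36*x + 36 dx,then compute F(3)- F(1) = 6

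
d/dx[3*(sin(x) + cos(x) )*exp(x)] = 6*exp(x)*cos(x)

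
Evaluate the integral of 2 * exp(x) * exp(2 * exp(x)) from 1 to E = -exp(2*E) + exp(2*exp(E))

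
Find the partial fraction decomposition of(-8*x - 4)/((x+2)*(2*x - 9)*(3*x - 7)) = 204/(169*(3*x - 7)) - 160/(169*(2*x - 9)) + 12/(169*(x + 2))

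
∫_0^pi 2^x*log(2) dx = -1 + 2^pi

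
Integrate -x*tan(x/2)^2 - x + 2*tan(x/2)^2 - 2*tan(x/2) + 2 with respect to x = (4 - 2*x)*tan(x/2) + C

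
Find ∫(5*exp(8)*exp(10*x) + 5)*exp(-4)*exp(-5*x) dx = 2*sinh(5*x + 4) + C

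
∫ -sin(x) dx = cos(x) + C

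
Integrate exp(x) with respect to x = exp(x) + C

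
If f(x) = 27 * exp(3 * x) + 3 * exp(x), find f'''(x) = 729*exp(3*x) + 3*exp(x)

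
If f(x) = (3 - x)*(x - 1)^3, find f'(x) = -4*x^3 + 18*x^2 - 24*x + 10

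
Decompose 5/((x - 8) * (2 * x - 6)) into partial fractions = -1/(2*(x - 3)) + 1/(2*(x - 8))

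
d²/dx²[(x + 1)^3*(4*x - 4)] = 48*x^2 + 48*x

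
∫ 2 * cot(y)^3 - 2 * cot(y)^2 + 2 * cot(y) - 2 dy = (2 - cot(y))*cot(y) + C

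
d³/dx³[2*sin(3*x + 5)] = -54*cos(3*x + 5)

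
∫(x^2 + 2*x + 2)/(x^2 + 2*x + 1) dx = x*(x + 2)/(x + 1) + C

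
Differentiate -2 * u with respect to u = -2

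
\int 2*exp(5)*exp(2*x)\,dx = exp(2*x + 5) + C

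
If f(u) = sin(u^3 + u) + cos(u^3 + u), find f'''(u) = sqrt(2)*(-27*u^6*cos(u^3 + u + pi/4) - 27*u^4*cos(u^3 + u + pi/4) - 54*u^3*sin(u^3 + u + pi/4) - 9*u^2*cos(u^3 + u + pi/4) - 18*u*sin(u^3 + u + pi/4) + 5*cos(u^3 + u + pi/4))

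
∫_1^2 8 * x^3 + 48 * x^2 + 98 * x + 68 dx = 357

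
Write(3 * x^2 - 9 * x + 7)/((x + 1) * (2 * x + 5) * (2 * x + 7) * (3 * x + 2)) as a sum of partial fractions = 387/(187*(3*x + 2)) - 301/(170*(2*x + 7)) + 193/(66*(2*x + 5)) - 19/(15*(x + 1))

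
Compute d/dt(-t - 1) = -1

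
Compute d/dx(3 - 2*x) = -2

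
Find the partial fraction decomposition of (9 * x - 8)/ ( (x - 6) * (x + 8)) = 40/(7*(x + 8)) + 23/(7*(x - 6))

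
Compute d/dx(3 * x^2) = 6*x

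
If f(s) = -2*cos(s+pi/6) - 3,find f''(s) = 2*cos(s + pi/6)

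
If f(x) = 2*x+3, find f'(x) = 2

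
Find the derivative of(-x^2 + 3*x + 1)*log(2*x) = (-2*x^2*log(x) - 2*x^2*log(2) - x^2 + 3*x*log(x) + 3*x*log(2) + 3*x + 1)/x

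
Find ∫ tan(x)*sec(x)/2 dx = sec(x)/2 + C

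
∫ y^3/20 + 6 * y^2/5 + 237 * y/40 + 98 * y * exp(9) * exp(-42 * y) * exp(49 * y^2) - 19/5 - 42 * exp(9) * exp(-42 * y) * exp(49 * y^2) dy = y^2/16 + y + (y^2 + 16*y - 12)^2/80 + exp((7*y - 3)^2) + C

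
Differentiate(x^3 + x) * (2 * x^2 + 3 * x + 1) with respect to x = 10*x^4 + 12*x^3 + 9*x^2 + 6*x + 1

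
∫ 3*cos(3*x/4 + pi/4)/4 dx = sin((3*x + pi)/4) + C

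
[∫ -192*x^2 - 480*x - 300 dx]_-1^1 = -728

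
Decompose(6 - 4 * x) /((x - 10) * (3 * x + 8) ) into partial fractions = -25/(19*(3*x + 8)) - 17/(19*(x - 10))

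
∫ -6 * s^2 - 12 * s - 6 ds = -2*s^3 - 6*s^2 - 6*s + C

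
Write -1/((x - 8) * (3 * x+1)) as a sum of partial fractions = 3/(25*(3*x + 1)) - 1/(25*(x - 8))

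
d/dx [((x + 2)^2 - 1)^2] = 4*x^3 + 24*x^2 + 44*x + 24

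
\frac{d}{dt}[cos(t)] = -sin(t)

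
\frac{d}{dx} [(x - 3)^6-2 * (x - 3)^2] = 6*x^5 - 90*x^4 + 540*x^3 - 1620*x^2 + 2426*x - 1446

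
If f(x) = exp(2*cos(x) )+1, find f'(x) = -2*exp(2*cos(x))*sin(x)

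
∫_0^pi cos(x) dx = 0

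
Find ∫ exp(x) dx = exp(x) + C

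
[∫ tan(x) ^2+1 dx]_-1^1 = 2*tan(1)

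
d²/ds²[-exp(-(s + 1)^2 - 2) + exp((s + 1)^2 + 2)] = (4*s^2*exp(2*s^2 + 4*s + 6) - 4*s^2 + 8*s*exp(2*s^2 + 4*s + 6) - 8*s + 6*exp(2*s^2 + 4*s + 6) - 2)*exp(-s^2 - 2*s - 3)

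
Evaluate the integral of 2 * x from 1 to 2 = 3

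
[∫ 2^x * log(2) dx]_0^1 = 1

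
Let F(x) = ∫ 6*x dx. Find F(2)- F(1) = 9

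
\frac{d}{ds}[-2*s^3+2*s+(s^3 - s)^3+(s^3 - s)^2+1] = 9*s^8 - 21*s^6 + 6*s^5 + 15*s^4 - 8*s^3 - 9*s^2 + 2*s + 2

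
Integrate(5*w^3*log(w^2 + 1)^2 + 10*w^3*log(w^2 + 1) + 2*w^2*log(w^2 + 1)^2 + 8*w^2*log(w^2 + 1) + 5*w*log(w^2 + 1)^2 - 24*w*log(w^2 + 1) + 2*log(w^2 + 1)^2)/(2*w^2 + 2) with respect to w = (5*w^2/4 + w - 3)*log(w^2 + 1)^2 + C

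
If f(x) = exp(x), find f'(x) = exp(x)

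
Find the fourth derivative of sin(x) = sin(x)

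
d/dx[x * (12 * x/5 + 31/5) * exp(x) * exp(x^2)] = 24*x^3*exp(x^2 + x)/5 + 74*x^2*exp(x^2 + x)/5 + 11*x*exp(x^2 + x) + 31*exp(x^2 + x)/5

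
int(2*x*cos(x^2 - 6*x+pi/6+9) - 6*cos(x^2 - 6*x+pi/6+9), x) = sin((x - 3)^2 + pi/6) + C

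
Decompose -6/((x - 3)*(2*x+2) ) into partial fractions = 3/(4*(x + 1)) - 3/(4*(x - 3))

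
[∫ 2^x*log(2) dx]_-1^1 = 3/2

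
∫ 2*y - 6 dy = y^2 - 6*y + C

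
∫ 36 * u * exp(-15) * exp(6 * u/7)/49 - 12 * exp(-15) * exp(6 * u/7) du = (6*u/7 - 15)*exp(6*u/7 - 15) + C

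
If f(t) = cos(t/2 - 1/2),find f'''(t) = sin(t/2 - 1/2)/8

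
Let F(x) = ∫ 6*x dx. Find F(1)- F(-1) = 0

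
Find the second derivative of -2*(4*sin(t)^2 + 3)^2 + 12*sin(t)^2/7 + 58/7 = 512*sin(t)^4 - 1392*sin(t)^2/7 - 648/7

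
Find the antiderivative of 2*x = x^2 + C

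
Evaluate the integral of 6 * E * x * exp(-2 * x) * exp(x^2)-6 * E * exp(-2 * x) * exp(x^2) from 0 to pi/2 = -3*E + 3*exp((-1 + pi/2)^2)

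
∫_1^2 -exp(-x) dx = -exp(-1) + exp(-2)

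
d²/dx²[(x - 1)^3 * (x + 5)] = 12*x^2 + 12*x - 24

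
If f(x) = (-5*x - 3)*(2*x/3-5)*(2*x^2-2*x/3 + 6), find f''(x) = -80*x^2 + 868*x/3 - 32/3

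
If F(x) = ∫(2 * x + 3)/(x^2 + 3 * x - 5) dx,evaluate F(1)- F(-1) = -log(7)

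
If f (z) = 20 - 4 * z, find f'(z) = -4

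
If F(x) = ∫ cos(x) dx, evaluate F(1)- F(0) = sin(1)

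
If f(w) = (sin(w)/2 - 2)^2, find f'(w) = (sin(w)/2 - 2)*cos(w)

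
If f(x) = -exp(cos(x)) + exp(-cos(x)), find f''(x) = (-exp(2*cos(x))*sin(x)^2 + exp(2*cos(x))*cos(x) + sin(x)^2 + cos(x))*exp(-cos(x))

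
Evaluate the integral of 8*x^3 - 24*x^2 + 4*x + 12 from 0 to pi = -2*pi^2 - 2 + 4*pi + 2*(-pi^2 + 1 + 2*pi)^2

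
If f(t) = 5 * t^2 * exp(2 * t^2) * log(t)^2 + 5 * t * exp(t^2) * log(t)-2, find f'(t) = 20*t^3*exp(2*t^2)*log(t)^2 + 10*t^2*exp(t^2)*log(t) + 10*t*exp(2*t^2)*log(t)^2 + 10*t*exp(2*t^2)*log(t) + 5*exp(t^2)*log(t) + 5*exp(t^2)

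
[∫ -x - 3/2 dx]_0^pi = -pi^2/2 - 3*pi/2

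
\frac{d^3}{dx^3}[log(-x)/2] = x^(-3)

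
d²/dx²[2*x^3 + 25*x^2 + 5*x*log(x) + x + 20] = (12*x^2 + 50*x + 5)/x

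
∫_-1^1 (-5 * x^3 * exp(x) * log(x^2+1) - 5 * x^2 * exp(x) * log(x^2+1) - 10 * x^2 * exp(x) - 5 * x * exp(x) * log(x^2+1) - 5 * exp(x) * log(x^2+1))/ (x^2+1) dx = -5*E*log(2) - 5*exp(-1)*log(2)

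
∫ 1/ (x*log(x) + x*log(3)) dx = log(3*log(3*x)) + C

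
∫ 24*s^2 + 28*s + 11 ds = 8*s^3 + 14*s^2 + 11*s + C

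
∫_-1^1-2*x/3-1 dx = -2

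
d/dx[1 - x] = -1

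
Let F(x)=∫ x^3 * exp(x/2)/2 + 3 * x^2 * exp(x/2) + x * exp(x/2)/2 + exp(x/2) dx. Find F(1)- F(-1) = 2*exp(-1/2) + 2*exp(1/2)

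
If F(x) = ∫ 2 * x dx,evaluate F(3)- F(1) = 8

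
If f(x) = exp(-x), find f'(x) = -exp(-x)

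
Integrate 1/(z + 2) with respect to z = log(3*z + 6) + C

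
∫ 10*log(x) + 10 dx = 10*x*log(x) + C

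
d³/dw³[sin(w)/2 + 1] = -cos(w)/2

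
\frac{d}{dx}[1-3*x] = -3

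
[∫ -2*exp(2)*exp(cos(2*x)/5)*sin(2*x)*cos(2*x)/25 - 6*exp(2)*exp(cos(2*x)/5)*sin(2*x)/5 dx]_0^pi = 0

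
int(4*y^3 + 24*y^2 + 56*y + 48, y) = y^4 + 8*y^3 + 28*y^2 + 48*y + C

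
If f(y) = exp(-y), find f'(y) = -exp(-y)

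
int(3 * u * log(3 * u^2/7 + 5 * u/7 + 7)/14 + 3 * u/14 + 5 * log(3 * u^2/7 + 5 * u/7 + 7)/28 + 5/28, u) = (3*u^2 + 5*u + 49)*log(3*u^2/7 + 5*u/7 + 7)/28 + C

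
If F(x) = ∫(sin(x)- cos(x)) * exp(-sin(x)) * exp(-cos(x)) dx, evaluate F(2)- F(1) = -exp(-sin(1) - cos(1)) + exp(-sin(2) - cos(2))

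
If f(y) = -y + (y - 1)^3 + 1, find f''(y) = 6*y - 6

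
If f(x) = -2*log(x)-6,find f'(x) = -2/x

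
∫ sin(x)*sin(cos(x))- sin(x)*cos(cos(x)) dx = sqrt(2)*sin(cos(x) + pi/4) + C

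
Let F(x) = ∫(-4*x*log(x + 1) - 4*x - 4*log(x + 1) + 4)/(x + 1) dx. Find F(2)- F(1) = -4*log(3)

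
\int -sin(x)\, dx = cos(x) + C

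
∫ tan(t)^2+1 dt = tan(t) + C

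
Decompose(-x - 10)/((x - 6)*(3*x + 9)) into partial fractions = 7/(27*(x + 3)) - 16/(27*(x - 6))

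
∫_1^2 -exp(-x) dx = -exp(-1) + exp(-2)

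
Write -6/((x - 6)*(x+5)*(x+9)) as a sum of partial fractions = -1/(10*(x + 9)) + 3/(22*(x + 5)) - 2/(55*(x - 6))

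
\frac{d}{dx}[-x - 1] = -1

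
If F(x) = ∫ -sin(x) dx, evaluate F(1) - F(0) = -1 + cos(1)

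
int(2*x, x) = x^2 + C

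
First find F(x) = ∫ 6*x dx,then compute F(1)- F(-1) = 0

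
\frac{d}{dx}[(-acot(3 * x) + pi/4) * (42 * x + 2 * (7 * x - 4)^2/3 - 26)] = (-3528*x^3*acot(3*x) + 882*pi*x^3 - 252*x^2*acot(3*x) + 63*pi*x^2 + 588*x^2 - 392*x*acot(3*x) + 84*x + 98*pi*x - 28*acot(3*x) - 276 + 7*pi)/(54*x^2 + 6)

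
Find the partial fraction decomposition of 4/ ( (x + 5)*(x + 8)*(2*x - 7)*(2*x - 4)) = 16/(1173*(2*x - 7)) - 1/(345*(x + 8)) + 2/(357*(x + 5)) - 1/(105*(x - 2))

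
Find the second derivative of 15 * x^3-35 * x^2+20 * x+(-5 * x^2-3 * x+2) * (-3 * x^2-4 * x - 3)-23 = 180*x^2 + 264*x - 28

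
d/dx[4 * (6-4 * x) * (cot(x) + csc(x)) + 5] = 16*x*cos(x)/sin(x)^2 + 16*x/sin(x)^2 - 16/tan(x) - 16/sin(x) - 24*cos(x)/sin(x)^2 - 24/sin(x)^2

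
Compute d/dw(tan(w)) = cos(w)^(-2)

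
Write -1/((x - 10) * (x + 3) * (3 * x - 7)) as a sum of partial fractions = 9/(368*(3*x - 7)) - 1/(208*(x + 3)) - 1/(299*(x - 10))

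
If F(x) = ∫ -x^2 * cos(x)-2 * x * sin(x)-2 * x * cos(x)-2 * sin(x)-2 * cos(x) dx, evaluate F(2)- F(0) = -10*sin(2)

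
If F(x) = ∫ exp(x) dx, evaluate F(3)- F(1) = -E + exp(3)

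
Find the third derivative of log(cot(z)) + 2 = -2*sin(z)/cos(z)^3 - 2*cos(z)/sin(z)^3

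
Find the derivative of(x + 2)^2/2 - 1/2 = x + 2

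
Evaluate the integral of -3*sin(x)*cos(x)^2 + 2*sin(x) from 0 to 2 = cos(2)^3 - 2*cos(2) + 1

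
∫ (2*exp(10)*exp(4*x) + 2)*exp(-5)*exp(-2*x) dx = 2*sinh(2*x + 5) + C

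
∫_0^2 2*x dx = 4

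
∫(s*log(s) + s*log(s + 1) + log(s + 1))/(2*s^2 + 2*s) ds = log(s)*log(s + 1)/2 + C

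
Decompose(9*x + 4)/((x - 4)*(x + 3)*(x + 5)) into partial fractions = -41/(18*(x + 5)) + 23/(14*(x + 3)) + 40/(63*(x - 4))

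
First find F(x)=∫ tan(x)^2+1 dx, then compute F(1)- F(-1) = 2*tan(1)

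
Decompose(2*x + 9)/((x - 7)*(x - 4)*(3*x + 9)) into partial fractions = 1/(70*(x + 3)) - 17/(63*(x - 4)) + 23/(90*(x - 7))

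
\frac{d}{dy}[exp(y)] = exp(y)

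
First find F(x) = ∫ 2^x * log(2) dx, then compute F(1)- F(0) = 1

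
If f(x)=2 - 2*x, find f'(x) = -2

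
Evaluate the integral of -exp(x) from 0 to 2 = 1 - exp(2)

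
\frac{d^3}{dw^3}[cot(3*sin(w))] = 3*(-54*(-1 + sin(3*sin(w))^(-2))^2*cos(w)^2 - 18*sin(w)*cos(3*sin(w))/sin(3*sin(w))^3 + 54*cos(w)^2 - 72*cos(w)^2/sin(3*sin(w))^2 + sin(3*sin(w))^(-2))*cos(w)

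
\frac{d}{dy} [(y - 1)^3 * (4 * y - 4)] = 16*y^3 - 48*y^2 + 48*y - 16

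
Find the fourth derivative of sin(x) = sin(x)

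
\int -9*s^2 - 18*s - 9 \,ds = -3*s^3 - 9*s^2 - 9*s + C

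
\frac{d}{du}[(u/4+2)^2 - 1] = u/8 + 1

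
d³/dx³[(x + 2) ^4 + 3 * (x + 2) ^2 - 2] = 24*x + 48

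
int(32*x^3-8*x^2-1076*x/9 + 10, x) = 8*x^4 - 8*x^3/3 - 538*x^2/9 + 10*x + C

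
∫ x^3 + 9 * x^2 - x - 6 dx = x^4/4 + 3*x^3 - x^2/2 - 6*x + C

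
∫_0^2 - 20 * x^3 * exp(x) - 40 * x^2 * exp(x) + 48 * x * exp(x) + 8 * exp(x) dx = -64*exp(2)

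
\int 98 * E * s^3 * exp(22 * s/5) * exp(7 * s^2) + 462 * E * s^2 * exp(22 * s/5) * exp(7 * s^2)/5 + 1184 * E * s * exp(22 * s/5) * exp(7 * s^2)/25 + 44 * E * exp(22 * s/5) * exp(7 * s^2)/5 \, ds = (35*s^2 + 22*s + 5)*exp(7*s^2 + 22*s/5 + 1)/5 + C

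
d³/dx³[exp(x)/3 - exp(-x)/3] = (exp(2*x) + 1)*exp(-x)/3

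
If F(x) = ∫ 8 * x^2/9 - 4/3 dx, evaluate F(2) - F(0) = -8/27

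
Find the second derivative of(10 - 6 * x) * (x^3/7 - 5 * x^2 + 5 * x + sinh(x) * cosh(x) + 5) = -72*x^2/7 - 12*x*sinh(2*x) + 1320*x/7 + 20*sinh(2*x) - 12*cosh(2*x) - 160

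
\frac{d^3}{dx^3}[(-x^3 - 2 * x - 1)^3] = -504*x^6 - 1260*x^4 - 360*x^3 - 720*x^2 - 288*x - 66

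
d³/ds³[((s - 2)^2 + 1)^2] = 24*s - 48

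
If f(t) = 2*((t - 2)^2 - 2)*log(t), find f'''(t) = (4*t^2 + 8*t + 8)/t^3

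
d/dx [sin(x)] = cos(x)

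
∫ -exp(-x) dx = exp(-x) + C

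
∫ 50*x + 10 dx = 25*x^2 + 10*x + C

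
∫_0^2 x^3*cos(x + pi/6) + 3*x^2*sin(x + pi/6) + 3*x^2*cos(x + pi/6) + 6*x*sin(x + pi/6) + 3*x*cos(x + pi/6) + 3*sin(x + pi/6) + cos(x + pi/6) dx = -1/2 + 27*sin(pi/6 + 2)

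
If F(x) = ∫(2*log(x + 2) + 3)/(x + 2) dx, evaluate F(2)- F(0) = 3*log(2)^2 + 3*log(2)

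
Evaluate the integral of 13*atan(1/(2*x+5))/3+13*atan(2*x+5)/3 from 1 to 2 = -28*atan(7)/3 - 28*atan(1/7)/3 + 41*atan(1/9)/3 + 41*atan(9)/3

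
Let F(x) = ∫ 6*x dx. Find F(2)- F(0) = 12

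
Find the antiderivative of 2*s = s^2 + C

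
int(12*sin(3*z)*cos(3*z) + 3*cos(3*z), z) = sin(3*z) - cos(6*z) + C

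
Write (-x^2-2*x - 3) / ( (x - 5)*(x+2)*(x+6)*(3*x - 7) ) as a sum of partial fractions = 177/(1300*(3*x - 7)) + 27/(1100*(x + 6)) - 3/(364*(x + 2)) - 19/(308*(x - 5))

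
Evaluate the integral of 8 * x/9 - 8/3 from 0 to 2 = -32/9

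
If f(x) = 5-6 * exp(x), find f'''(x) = -6*exp(x)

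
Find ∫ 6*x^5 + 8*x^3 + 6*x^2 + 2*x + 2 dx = x^6 + 2*x^4 + 2*x^3 + x^2 + 2*x + C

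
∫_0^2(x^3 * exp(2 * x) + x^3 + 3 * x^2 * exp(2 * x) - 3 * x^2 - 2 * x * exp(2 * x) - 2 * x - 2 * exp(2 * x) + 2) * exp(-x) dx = -4*exp(-2) + 4*exp(2)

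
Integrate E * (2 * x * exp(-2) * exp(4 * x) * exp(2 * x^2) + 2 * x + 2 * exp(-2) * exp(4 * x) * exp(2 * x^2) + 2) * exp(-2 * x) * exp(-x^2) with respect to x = 2*sinh(x^2 + 2*x - 1) + C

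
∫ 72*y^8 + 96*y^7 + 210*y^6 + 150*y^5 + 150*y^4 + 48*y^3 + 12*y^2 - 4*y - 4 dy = 8*y^9 + 12*y^8 + 30*y^7 + 25*y^6 + 30*y^5 + 12*y^4 + 4*y^3 - 2*y^2 - 4*y + C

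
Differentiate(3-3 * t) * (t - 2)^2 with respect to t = -9*t^2 + 30*t - 24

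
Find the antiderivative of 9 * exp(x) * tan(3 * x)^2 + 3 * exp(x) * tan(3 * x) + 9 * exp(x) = 3*exp(x)*tan(3*x) + C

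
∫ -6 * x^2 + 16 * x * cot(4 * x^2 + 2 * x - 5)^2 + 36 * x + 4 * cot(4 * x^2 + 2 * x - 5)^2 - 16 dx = -2*x*(x^2 - 5*x + 10) - 2*cot(4*x^2 + 2*x - 5) + C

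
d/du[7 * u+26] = 7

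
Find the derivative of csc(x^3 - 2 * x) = 2*(2 - 3*x^2)*cos(x*(x^2 - 2))/(1 - cos(2*x*(x^2 - 2)))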